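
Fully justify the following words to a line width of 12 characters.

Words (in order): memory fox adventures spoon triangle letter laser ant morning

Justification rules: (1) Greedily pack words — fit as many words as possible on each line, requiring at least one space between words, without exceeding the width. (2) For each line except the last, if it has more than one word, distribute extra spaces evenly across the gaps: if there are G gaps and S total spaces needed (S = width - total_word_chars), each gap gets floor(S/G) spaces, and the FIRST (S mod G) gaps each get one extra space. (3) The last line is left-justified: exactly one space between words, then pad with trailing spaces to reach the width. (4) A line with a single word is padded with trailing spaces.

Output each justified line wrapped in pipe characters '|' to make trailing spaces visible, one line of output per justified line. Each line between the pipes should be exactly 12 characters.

Answer: |memory   fox|
|adventures  |
|spoon       |
|triangle    |
|letter laser|
|ant morning |

Derivation:
Line 1: ['memory', 'fox'] (min_width=10, slack=2)
Line 2: ['adventures'] (min_width=10, slack=2)
Line 3: ['spoon'] (min_width=5, slack=7)
Line 4: ['triangle'] (min_width=8, slack=4)
Line 5: ['letter', 'laser'] (min_width=12, slack=0)
Line 6: ['ant', 'morning'] (min_width=11, slack=1)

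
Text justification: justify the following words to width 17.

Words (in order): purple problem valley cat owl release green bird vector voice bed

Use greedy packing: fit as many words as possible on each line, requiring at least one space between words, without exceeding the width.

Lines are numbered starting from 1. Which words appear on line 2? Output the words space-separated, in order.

Line 1: ['purple', 'problem'] (min_width=14, slack=3)
Line 2: ['valley', 'cat', 'owl'] (min_width=14, slack=3)
Line 3: ['release', 'green'] (min_width=13, slack=4)
Line 4: ['bird', 'vector', 'voice'] (min_width=17, slack=0)
Line 5: ['bed'] (min_width=3, slack=14)

Answer: valley cat owl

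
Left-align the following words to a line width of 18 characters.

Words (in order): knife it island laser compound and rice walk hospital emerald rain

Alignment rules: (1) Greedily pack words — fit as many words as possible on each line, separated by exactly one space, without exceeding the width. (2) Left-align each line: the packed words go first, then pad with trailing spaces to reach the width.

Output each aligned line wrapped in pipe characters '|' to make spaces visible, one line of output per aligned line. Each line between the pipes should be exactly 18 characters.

Line 1: ['knife', 'it', 'island'] (min_width=15, slack=3)
Line 2: ['laser', 'compound', 'and'] (min_width=18, slack=0)
Line 3: ['rice', 'walk', 'hospital'] (min_width=18, slack=0)
Line 4: ['emerald', 'rain'] (min_width=12, slack=6)

Answer: |knife it island   |
|laser compound and|
|rice walk hospital|
|emerald rain      |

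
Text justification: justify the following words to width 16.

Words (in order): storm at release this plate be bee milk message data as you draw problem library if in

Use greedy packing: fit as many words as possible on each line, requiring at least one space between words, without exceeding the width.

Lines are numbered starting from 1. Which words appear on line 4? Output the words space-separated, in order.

Line 1: ['storm', 'at', 'release'] (min_width=16, slack=0)
Line 2: ['this', 'plate', 'be'] (min_width=13, slack=3)
Line 3: ['bee', 'milk', 'message'] (min_width=16, slack=0)
Line 4: ['data', 'as', 'you', 'draw'] (min_width=16, slack=0)
Line 5: ['problem', 'library'] (min_width=15, slack=1)
Line 6: ['if', 'in'] (min_width=5, slack=11)

Answer: data as you draw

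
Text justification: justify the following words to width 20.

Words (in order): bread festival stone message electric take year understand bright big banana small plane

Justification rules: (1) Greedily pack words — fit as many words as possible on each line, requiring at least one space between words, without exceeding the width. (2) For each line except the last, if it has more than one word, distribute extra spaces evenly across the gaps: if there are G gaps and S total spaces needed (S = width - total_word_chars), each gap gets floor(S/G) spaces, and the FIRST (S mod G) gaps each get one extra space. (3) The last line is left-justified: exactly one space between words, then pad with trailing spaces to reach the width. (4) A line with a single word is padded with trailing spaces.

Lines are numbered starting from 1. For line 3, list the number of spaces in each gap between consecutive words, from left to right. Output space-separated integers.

Answer: 1 1

Derivation:
Line 1: ['bread', 'festival', 'stone'] (min_width=20, slack=0)
Line 2: ['message', 'electric'] (min_width=16, slack=4)
Line 3: ['take', 'year', 'understand'] (min_width=20, slack=0)
Line 4: ['bright', 'big', 'banana'] (min_width=17, slack=3)
Line 5: ['small', 'plane'] (min_width=11, slack=9)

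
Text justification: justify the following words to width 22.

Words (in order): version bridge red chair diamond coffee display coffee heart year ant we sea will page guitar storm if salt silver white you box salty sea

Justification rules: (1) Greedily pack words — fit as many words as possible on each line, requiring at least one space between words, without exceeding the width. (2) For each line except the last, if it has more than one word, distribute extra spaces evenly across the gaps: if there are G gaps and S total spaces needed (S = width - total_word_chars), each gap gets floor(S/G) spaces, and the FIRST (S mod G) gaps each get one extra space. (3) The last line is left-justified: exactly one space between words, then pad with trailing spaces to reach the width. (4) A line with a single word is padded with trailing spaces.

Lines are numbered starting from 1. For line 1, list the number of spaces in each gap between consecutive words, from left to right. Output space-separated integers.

Line 1: ['version', 'bridge', 'red'] (min_width=18, slack=4)
Line 2: ['chair', 'diamond', 'coffee'] (min_width=20, slack=2)
Line 3: ['display', 'coffee', 'heart'] (min_width=20, slack=2)
Line 4: ['year', 'ant', 'we', 'sea', 'will'] (min_width=20, slack=2)
Line 5: ['page', 'guitar', 'storm', 'if'] (min_width=20, slack=2)
Line 6: ['salt', 'silver', 'white', 'you'] (min_width=21, slack=1)
Line 7: ['box', 'salty', 'sea'] (min_width=13, slack=9)

Answer: 3 3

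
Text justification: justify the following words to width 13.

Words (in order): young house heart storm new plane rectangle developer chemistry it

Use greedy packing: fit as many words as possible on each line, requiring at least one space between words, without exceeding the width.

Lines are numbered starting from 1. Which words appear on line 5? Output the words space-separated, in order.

Answer: developer

Derivation:
Line 1: ['young', 'house'] (min_width=11, slack=2)
Line 2: ['heart', 'storm'] (min_width=11, slack=2)
Line 3: ['new', 'plane'] (min_width=9, slack=4)
Line 4: ['rectangle'] (min_width=9, slack=4)
Line 5: ['developer'] (min_width=9, slack=4)
Line 6: ['chemistry', 'it'] (min_width=12, slack=1)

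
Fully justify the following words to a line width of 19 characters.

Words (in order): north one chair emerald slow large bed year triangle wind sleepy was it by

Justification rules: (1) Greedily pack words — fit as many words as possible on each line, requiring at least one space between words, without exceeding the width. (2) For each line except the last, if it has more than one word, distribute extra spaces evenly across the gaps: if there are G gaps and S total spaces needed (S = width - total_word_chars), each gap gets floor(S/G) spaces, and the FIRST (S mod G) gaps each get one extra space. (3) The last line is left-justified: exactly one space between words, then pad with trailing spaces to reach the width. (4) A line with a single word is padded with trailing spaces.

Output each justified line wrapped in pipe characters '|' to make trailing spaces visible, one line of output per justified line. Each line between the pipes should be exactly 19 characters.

Answer: |north   one   chair|
|emerald  slow large|
|bed  year  triangle|
|wind  sleepy was it|
|by                 |

Derivation:
Line 1: ['north', 'one', 'chair'] (min_width=15, slack=4)
Line 2: ['emerald', 'slow', 'large'] (min_width=18, slack=1)
Line 3: ['bed', 'year', 'triangle'] (min_width=17, slack=2)
Line 4: ['wind', 'sleepy', 'was', 'it'] (min_width=18, slack=1)
Line 5: ['by'] (min_width=2, slack=17)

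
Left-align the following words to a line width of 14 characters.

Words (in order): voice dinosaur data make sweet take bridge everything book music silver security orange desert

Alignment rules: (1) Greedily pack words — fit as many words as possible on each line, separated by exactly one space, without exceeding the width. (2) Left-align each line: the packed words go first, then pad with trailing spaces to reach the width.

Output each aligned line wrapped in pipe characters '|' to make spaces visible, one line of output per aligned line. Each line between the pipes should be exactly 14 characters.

Line 1: ['voice', 'dinosaur'] (min_width=14, slack=0)
Line 2: ['data', 'make'] (min_width=9, slack=5)
Line 3: ['sweet', 'take'] (min_width=10, slack=4)
Line 4: ['bridge'] (min_width=6, slack=8)
Line 5: ['everything'] (min_width=10, slack=4)
Line 6: ['book', 'music'] (min_width=10, slack=4)
Line 7: ['silver'] (min_width=6, slack=8)
Line 8: ['security'] (min_width=8, slack=6)
Line 9: ['orange', 'desert'] (min_width=13, slack=1)

Answer: |voice dinosaur|
|data make     |
|sweet take    |
|bridge        |
|everything    |
|book music    |
|silver        |
|security      |
|orange desert |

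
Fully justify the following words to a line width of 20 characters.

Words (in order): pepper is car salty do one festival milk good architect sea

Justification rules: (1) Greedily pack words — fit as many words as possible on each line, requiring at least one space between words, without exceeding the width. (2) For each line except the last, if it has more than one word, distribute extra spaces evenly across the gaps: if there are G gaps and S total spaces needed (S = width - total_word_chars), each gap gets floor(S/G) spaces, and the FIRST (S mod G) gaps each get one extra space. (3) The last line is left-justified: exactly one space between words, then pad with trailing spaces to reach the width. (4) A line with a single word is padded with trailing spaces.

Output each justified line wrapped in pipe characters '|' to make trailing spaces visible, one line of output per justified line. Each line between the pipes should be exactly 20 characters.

Line 1: ['pepper', 'is', 'car', 'salty'] (min_width=19, slack=1)
Line 2: ['do', 'one', 'festival', 'milk'] (min_width=20, slack=0)
Line 3: ['good', 'architect', 'sea'] (min_width=18, slack=2)

Answer: |pepper  is car salty|
|do one festival milk|
|good architect sea  |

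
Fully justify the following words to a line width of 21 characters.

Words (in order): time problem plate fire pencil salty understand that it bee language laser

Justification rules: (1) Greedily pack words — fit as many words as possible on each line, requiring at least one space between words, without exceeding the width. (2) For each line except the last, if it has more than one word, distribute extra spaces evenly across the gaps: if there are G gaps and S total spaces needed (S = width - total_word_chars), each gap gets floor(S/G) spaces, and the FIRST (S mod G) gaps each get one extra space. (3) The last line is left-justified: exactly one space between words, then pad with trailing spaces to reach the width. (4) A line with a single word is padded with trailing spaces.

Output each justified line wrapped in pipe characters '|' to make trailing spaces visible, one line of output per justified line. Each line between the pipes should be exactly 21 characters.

Answer: |time   problem  plate|
|fire   pencil   salty|
|understand   that  it|
|bee language laser   |

Derivation:
Line 1: ['time', 'problem', 'plate'] (min_width=18, slack=3)
Line 2: ['fire', 'pencil', 'salty'] (min_width=17, slack=4)
Line 3: ['understand', 'that', 'it'] (min_width=18, slack=3)
Line 4: ['bee', 'language', 'laser'] (min_width=18, slack=3)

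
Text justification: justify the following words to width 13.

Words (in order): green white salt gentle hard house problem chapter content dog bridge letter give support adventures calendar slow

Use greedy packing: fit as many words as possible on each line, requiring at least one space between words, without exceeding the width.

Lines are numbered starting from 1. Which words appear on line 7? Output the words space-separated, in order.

Line 1: ['green', 'white'] (min_width=11, slack=2)
Line 2: ['salt', 'gentle'] (min_width=11, slack=2)
Line 3: ['hard', 'house'] (min_width=10, slack=3)
Line 4: ['problem'] (min_width=7, slack=6)
Line 5: ['chapter'] (min_width=7, slack=6)
Line 6: ['content', 'dog'] (min_width=11, slack=2)
Line 7: ['bridge', 'letter'] (min_width=13, slack=0)
Line 8: ['give', 'support'] (min_width=12, slack=1)
Line 9: ['adventures'] (min_width=10, slack=3)
Line 10: ['calendar', 'slow'] (min_width=13, slack=0)

Answer: bridge letter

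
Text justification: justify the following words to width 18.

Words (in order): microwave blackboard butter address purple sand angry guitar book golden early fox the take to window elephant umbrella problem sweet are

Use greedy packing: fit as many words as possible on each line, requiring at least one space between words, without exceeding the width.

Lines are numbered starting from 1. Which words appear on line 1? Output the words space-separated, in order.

Line 1: ['microwave'] (min_width=9, slack=9)
Line 2: ['blackboard', 'butter'] (min_width=17, slack=1)
Line 3: ['address', 'purple'] (min_width=14, slack=4)
Line 4: ['sand', 'angry', 'guitar'] (min_width=17, slack=1)
Line 5: ['book', 'golden', 'early'] (min_width=17, slack=1)
Line 6: ['fox', 'the', 'take', 'to'] (min_width=15, slack=3)
Line 7: ['window', 'elephant'] (min_width=15, slack=3)
Line 8: ['umbrella', 'problem'] (min_width=16, slack=2)
Line 9: ['sweet', 'are'] (min_width=9, slack=9)

Answer: microwave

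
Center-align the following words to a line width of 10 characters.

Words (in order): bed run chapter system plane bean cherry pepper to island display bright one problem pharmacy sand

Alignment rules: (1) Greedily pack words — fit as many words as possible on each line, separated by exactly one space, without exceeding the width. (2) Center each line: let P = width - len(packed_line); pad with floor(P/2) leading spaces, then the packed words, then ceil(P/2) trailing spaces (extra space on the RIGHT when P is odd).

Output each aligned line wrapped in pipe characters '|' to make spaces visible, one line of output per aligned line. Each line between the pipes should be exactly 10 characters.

Line 1: ['bed', 'run'] (min_width=7, slack=3)
Line 2: ['chapter'] (min_width=7, slack=3)
Line 3: ['system'] (min_width=6, slack=4)
Line 4: ['plane', 'bean'] (min_width=10, slack=0)
Line 5: ['cherry'] (min_width=6, slack=4)
Line 6: ['pepper', 'to'] (min_width=9, slack=1)
Line 7: ['island'] (min_width=6, slack=4)
Line 8: ['display'] (min_width=7, slack=3)
Line 9: ['bright', 'one'] (min_width=10, slack=0)
Line 10: ['problem'] (min_width=7, slack=3)
Line 11: ['pharmacy'] (min_width=8, slack=2)
Line 12: ['sand'] (min_width=4, slack=6)

Answer: | bed run  |
| chapter  |
|  system  |
|plane bean|
|  cherry  |
|pepper to |
|  island  |
| display  |
|bright one|
| problem  |
| pharmacy |
|   sand   |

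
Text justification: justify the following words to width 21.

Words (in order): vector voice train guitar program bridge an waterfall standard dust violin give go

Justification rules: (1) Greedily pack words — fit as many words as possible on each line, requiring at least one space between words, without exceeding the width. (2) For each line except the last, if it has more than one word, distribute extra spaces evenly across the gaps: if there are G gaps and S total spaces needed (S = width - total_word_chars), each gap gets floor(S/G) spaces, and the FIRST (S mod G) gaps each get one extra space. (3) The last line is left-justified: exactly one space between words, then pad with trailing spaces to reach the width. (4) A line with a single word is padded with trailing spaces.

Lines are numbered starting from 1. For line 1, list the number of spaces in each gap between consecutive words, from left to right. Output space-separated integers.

Answer: 3 2

Derivation:
Line 1: ['vector', 'voice', 'train'] (min_width=18, slack=3)
Line 2: ['guitar', 'program', 'bridge'] (min_width=21, slack=0)
Line 3: ['an', 'waterfall', 'standard'] (min_width=21, slack=0)
Line 4: ['dust', 'violin', 'give', 'go'] (min_width=19, slack=2)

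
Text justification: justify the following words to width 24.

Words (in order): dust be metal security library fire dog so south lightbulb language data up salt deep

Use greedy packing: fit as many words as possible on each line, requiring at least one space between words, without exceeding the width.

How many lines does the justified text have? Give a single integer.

Line 1: ['dust', 'be', 'metal', 'security'] (min_width=22, slack=2)
Line 2: ['library', 'fire', 'dog', 'so'] (min_width=19, slack=5)
Line 3: ['south', 'lightbulb', 'language'] (min_width=24, slack=0)
Line 4: ['data', 'up', 'salt', 'deep'] (min_width=17, slack=7)
Total lines: 4

Answer: 4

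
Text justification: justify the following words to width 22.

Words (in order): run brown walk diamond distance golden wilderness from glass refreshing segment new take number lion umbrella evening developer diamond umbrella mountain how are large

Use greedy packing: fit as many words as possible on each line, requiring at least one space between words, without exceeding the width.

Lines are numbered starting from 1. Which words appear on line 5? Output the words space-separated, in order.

Line 1: ['run', 'brown', 'walk', 'diamond'] (min_width=22, slack=0)
Line 2: ['distance', 'golden'] (min_width=15, slack=7)
Line 3: ['wilderness', 'from', 'glass'] (min_width=21, slack=1)
Line 4: ['refreshing', 'segment', 'new'] (min_width=22, slack=0)
Line 5: ['take', 'number', 'lion'] (min_width=16, slack=6)
Line 6: ['umbrella', 'evening'] (min_width=16, slack=6)
Line 7: ['developer', 'diamond'] (min_width=17, slack=5)
Line 8: ['umbrella', 'mountain', 'how'] (min_width=21, slack=1)
Line 9: ['are', 'large'] (min_width=9, slack=13)

Answer: take number lion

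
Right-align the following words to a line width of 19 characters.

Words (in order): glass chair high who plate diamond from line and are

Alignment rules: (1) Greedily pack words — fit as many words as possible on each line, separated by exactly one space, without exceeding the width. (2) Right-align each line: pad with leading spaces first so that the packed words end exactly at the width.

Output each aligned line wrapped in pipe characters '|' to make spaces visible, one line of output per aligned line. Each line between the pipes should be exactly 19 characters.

Answer: |   glass chair high|
|  who plate diamond|
|  from line and are|

Derivation:
Line 1: ['glass', 'chair', 'high'] (min_width=16, slack=3)
Line 2: ['who', 'plate', 'diamond'] (min_width=17, slack=2)
Line 3: ['from', 'line', 'and', 'are'] (min_width=17, slack=2)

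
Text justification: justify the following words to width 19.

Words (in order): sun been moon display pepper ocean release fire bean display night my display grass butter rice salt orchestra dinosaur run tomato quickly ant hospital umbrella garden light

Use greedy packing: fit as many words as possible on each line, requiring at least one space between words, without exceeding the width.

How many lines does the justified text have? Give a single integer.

Answer: 11

Derivation:
Line 1: ['sun', 'been', 'moon'] (min_width=13, slack=6)
Line 2: ['display', 'pepper'] (min_width=14, slack=5)
Line 3: ['ocean', 'release', 'fire'] (min_width=18, slack=1)
Line 4: ['bean', 'display', 'night'] (min_width=18, slack=1)
Line 5: ['my', 'display', 'grass'] (min_width=16, slack=3)
Line 6: ['butter', 'rice', 'salt'] (min_width=16, slack=3)
Line 7: ['orchestra', 'dinosaur'] (min_width=18, slack=1)
Line 8: ['run', 'tomato', 'quickly'] (min_width=18, slack=1)
Line 9: ['ant', 'hospital'] (min_width=12, slack=7)
Line 10: ['umbrella', 'garden'] (min_width=15, slack=4)
Line 11: ['light'] (min_width=5, slack=14)
Total lines: 11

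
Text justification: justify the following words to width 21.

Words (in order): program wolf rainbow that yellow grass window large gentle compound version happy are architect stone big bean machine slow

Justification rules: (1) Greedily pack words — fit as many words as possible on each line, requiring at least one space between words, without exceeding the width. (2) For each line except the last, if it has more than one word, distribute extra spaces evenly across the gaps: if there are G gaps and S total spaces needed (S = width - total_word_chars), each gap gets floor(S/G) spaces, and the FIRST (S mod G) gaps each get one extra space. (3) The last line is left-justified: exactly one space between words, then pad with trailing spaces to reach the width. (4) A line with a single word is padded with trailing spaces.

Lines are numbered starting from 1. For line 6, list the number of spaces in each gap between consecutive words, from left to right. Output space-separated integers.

Line 1: ['program', 'wolf', 'rainbow'] (min_width=20, slack=1)
Line 2: ['that', 'yellow', 'grass'] (min_width=17, slack=4)
Line 3: ['window', 'large', 'gentle'] (min_width=19, slack=2)
Line 4: ['compound', 'version'] (min_width=16, slack=5)
Line 5: ['happy', 'are', 'architect'] (min_width=19, slack=2)
Line 6: ['stone', 'big', 'bean'] (min_width=14, slack=7)
Line 7: ['machine', 'slow'] (min_width=12, slack=9)

Answer: 5 4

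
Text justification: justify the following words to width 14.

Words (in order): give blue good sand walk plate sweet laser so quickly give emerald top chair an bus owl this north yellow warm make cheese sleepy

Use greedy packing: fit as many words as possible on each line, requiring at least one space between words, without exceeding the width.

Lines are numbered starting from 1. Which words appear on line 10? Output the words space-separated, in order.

Answer: make cheese

Derivation:
Line 1: ['give', 'blue', 'good'] (min_width=14, slack=0)
Line 2: ['sand', 'walk'] (min_width=9, slack=5)
Line 3: ['plate', 'sweet'] (min_width=11, slack=3)
Line 4: ['laser', 'so'] (min_width=8, slack=6)
Line 5: ['quickly', 'give'] (min_width=12, slack=2)
Line 6: ['emerald', 'top'] (min_width=11, slack=3)
Line 7: ['chair', 'an', 'bus'] (min_width=12, slack=2)
Line 8: ['owl', 'this', 'north'] (min_width=14, slack=0)
Line 9: ['yellow', 'warm'] (min_width=11, slack=3)
Line 10: ['make', 'cheese'] (min_width=11, slack=3)
Line 11: ['sleepy'] (min_width=6, slack=8)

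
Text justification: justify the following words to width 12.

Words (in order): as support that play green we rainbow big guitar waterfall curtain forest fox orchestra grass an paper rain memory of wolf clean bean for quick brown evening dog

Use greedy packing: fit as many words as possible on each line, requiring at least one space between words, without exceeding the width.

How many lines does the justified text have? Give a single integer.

Line 1: ['as', 'support'] (min_width=10, slack=2)
Line 2: ['that', 'play'] (min_width=9, slack=3)
Line 3: ['green', 'we'] (min_width=8, slack=4)
Line 4: ['rainbow', 'big'] (min_width=11, slack=1)
Line 5: ['guitar'] (min_width=6, slack=6)
Line 6: ['waterfall'] (min_width=9, slack=3)
Line 7: ['curtain'] (min_width=7, slack=5)
Line 8: ['forest', 'fox'] (min_width=10, slack=2)
Line 9: ['orchestra'] (min_width=9, slack=3)
Line 10: ['grass', 'an'] (min_width=8, slack=4)
Line 11: ['paper', 'rain'] (min_width=10, slack=2)
Line 12: ['memory', 'of'] (min_width=9, slack=3)
Line 13: ['wolf', 'clean'] (min_width=10, slack=2)
Line 14: ['bean', 'for'] (min_width=8, slack=4)
Line 15: ['quick', 'brown'] (min_width=11, slack=1)
Line 16: ['evening', 'dog'] (min_width=11, slack=1)
Total lines: 16

Answer: 16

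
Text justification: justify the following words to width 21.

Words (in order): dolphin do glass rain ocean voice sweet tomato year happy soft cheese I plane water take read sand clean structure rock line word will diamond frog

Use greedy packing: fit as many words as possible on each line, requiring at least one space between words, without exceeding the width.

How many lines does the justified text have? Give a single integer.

Line 1: ['dolphin', 'do', 'glass', 'rain'] (min_width=21, slack=0)
Line 2: ['ocean', 'voice', 'sweet'] (min_width=17, slack=4)
Line 3: ['tomato', 'year', 'happy'] (min_width=17, slack=4)
Line 4: ['soft', 'cheese', 'I', 'plane'] (min_width=19, slack=2)
Line 5: ['water', 'take', 'read', 'sand'] (min_width=20, slack=1)
Line 6: ['clean', 'structure', 'rock'] (min_width=20, slack=1)
Line 7: ['line', 'word', 'will'] (min_width=14, slack=7)
Line 8: ['diamond', 'frog'] (min_width=12, slack=9)
Total lines: 8

Answer: 8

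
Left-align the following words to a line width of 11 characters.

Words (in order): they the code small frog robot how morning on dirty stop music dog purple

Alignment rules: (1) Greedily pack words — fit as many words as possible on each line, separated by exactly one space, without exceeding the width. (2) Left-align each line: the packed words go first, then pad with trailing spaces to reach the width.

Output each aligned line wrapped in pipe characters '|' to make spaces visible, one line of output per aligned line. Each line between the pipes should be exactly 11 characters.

Line 1: ['they', 'the'] (min_width=8, slack=3)
Line 2: ['code', 'small'] (min_width=10, slack=1)
Line 3: ['frog', 'robot'] (min_width=10, slack=1)
Line 4: ['how', 'morning'] (min_width=11, slack=0)
Line 5: ['on', 'dirty'] (min_width=8, slack=3)
Line 6: ['stop', 'music'] (min_width=10, slack=1)
Line 7: ['dog', 'purple'] (min_width=10, slack=1)

Answer: |they the   |
|code small |
|frog robot |
|how morning|
|on dirty   |
|stop music |
|dog purple |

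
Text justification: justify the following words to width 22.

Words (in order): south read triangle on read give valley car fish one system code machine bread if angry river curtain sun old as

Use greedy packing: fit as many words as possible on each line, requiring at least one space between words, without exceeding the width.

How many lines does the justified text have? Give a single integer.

Line 1: ['south', 'read', 'triangle', 'on'] (min_width=22, slack=0)
Line 2: ['read', 'give', 'valley', 'car'] (min_width=20, slack=2)
Line 3: ['fish', 'one', 'system', 'code'] (min_width=20, slack=2)
Line 4: ['machine', 'bread', 'if', 'angry'] (min_width=22, slack=0)
Line 5: ['river', 'curtain', 'sun', 'old'] (min_width=21, slack=1)
Line 6: ['as'] (min_width=2, slack=20)
Total lines: 6

Answer: 6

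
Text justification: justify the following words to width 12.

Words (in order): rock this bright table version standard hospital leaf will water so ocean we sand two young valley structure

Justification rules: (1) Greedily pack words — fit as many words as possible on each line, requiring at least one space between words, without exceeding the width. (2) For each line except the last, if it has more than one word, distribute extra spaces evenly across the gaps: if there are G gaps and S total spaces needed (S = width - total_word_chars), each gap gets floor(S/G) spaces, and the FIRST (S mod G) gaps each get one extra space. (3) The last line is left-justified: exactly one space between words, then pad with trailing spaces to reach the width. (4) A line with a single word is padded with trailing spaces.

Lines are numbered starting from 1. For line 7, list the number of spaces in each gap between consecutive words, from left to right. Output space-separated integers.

Answer: 5

Derivation:
Line 1: ['rock', 'this'] (min_width=9, slack=3)
Line 2: ['bright', 'table'] (min_width=12, slack=0)
Line 3: ['version'] (min_width=7, slack=5)
Line 4: ['standard'] (min_width=8, slack=4)
Line 5: ['hospital'] (min_width=8, slack=4)
Line 6: ['leaf', 'will'] (min_width=9, slack=3)
Line 7: ['water', 'so'] (min_width=8, slack=4)
Line 8: ['ocean', 'we'] (min_width=8, slack=4)
Line 9: ['sand', 'two'] (min_width=8, slack=4)
Line 10: ['young', 'valley'] (min_width=12, slack=0)
Line 11: ['structure'] (min_width=9, slack=3)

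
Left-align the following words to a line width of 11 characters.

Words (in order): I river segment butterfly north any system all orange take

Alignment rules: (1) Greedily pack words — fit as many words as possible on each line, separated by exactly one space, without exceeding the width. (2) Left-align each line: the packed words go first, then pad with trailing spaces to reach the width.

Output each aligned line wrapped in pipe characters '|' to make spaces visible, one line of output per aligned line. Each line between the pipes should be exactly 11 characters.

Line 1: ['I', 'river'] (min_width=7, slack=4)
Line 2: ['segment'] (min_width=7, slack=4)
Line 3: ['butterfly'] (min_width=9, slack=2)
Line 4: ['north', 'any'] (min_width=9, slack=2)
Line 5: ['system', 'all'] (min_width=10, slack=1)
Line 6: ['orange', 'take'] (min_width=11, slack=0)

Answer: |I river    |
|segment    |
|butterfly  |
|north any  |
|system all |
|orange take|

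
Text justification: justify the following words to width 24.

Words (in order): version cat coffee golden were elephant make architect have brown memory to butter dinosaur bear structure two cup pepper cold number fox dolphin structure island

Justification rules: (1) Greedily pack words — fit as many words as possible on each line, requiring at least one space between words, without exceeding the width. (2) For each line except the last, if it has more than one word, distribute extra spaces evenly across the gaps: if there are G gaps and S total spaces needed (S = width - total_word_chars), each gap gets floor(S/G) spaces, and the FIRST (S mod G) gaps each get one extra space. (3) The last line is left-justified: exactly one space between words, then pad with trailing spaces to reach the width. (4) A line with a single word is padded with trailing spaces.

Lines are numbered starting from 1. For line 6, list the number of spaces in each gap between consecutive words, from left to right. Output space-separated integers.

Line 1: ['version', 'cat', 'coffee'] (min_width=18, slack=6)
Line 2: ['golden', 'were', 'elephant'] (min_width=20, slack=4)
Line 3: ['make', 'architect', 'have'] (min_width=19, slack=5)
Line 4: ['brown', 'memory', 'to', 'butter'] (min_width=22, slack=2)
Line 5: ['dinosaur', 'bear', 'structure'] (min_width=23, slack=1)
Line 6: ['two', 'cup', 'pepper', 'cold'] (min_width=19, slack=5)
Line 7: ['number', 'fox', 'dolphin'] (min_width=18, slack=6)
Line 8: ['structure', 'island'] (min_width=16, slack=8)

Answer: 3 3 2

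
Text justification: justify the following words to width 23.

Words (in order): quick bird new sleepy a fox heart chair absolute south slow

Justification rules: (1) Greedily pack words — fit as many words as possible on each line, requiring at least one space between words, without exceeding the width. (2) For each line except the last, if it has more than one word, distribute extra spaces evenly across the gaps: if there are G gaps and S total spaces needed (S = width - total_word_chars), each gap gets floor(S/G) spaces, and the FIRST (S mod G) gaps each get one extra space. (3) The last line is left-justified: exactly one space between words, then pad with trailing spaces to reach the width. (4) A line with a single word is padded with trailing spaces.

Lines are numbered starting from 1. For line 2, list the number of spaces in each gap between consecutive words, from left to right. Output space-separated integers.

Line 1: ['quick', 'bird', 'new', 'sleepy', 'a'] (min_width=23, slack=0)
Line 2: ['fox', 'heart', 'chair'] (min_width=15, slack=8)
Line 3: ['absolute', 'south', 'slow'] (min_width=19, slack=4)

Answer: 5 5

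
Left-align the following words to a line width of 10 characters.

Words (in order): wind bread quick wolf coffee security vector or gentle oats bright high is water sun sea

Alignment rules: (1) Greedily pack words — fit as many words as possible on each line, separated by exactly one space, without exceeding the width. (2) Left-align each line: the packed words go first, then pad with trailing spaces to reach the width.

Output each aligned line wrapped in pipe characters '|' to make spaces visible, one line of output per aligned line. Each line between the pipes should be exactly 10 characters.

Answer: |wind bread|
|quick wolf|
|coffee    |
|security  |
|vector or |
|gentle    |
|oats      |
|bright    |
|high is   |
|water sun |
|sea       |

Derivation:
Line 1: ['wind', 'bread'] (min_width=10, slack=0)
Line 2: ['quick', 'wolf'] (min_width=10, slack=0)
Line 3: ['coffee'] (min_width=6, slack=4)
Line 4: ['security'] (min_width=8, slack=2)
Line 5: ['vector', 'or'] (min_width=9, slack=1)
Line 6: ['gentle'] (min_width=6, slack=4)
Line 7: ['oats'] (min_width=4, slack=6)
Line 8: ['bright'] (min_width=6, slack=4)
Line 9: ['high', 'is'] (min_width=7, slack=3)
Line 10: ['water', 'sun'] (min_width=9, slack=1)
Line 11: ['sea'] (min_width=3, slack=7)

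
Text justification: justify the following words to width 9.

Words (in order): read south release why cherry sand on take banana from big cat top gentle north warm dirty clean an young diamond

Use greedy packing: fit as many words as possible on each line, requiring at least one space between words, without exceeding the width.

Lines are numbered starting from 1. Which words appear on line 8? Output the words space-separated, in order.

Line 1: ['read'] (min_width=4, slack=5)
Line 2: ['south'] (min_width=5, slack=4)
Line 3: ['release'] (min_width=7, slack=2)
Line 4: ['why'] (min_width=3, slack=6)
Line 5: ['cherry'] (min_width=6, slack=3)
Line 6: ['sand', 'on'] (min_width=7, slack=2)
Line 7: ['take'] (min_width=4, slack=5)
Line 8: ['banana'] (min_width=6, slack=3)
Line 9: ['from', 'big'] (min_width=8, slack=1)
Line 10: ['cat', 'top'] (min_width=7, slack=2)
Line 11: ['gentle'] (min_width=6, slack=3)
Line 12: ['north'] (min_width=5, slack=4)
Line 13: ['warm'] (min_width=4, slack=5)
Line 14: ['dirty'] (min_width=5, slack=4)
Line 15: ['clean', 'an'] (min_width=8, slack=1)
Line 16: ['young'] (min_width=5, slack=4)
Line 17: ['diamond'] (min_width=7, slack=2)

Answer: banana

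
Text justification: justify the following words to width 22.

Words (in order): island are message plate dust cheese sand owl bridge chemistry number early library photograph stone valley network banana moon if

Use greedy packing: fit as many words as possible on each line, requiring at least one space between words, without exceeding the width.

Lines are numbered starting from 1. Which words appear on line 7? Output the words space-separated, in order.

Answer: moon if

Derivation:
Line 1: ['island', 'are', 'message'] (min_width=18, slack=4)
Line 2: ['plate', 'dust', 'cheese', 'sand'] (min_width=22, slack=0)
Line 3: ['owl', 'bridge', 'chemistry'] (min_width=20, slack=2)
Line 4: ['number', 'early', 'library'] (min_width=20, slack=2)
Line 5: ['photograph', 'stone'] (min_width=16, slack=6)
Line 6: ['valley', 'network', 'banana'] (min_width=21, slack=1)
Line 7: ['moon', 'if'] (min_width=7, slack=15)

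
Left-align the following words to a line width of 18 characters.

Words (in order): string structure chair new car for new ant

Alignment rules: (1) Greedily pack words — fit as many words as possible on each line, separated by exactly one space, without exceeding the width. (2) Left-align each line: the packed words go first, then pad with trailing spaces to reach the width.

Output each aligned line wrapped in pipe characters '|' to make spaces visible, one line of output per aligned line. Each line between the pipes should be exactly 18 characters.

Line 1: ['string', 'structure'] (min_width=16, slack=2)
Line 2: ['chair', 'new', 'car', 'for'] (min_width=17, slack=1)
Line 3: ['new', 'ant'] (min_width=7, slack=11)

Answer: |string structure  |
|chair new car for |
|new ant           |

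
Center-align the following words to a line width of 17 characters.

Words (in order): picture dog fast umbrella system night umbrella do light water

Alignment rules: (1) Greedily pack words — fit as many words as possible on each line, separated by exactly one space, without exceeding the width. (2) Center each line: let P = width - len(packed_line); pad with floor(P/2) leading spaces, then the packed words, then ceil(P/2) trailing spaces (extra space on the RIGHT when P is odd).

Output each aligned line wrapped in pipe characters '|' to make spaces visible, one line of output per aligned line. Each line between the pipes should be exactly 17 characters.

Line 1: ['picture', 'dog', 'fast'] (min_width=16, slack=1)
Line 2: ['umbrella', 'system'] (min_width=15, slack=2)
Line 3: ['night', 'umbrella', 'do'] (min_width=17, slack=0)
Line 4: ['light', 'water'] (min_width=11, slack=6)

Answer: |picture dog fast |
| umbrella system |
|night umbrella do|
|   light water   |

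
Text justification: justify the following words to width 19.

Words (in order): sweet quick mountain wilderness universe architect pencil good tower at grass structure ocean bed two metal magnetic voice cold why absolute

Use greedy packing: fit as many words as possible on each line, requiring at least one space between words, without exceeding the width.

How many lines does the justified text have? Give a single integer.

Line 1: ['sweet', 'quick'] (min_width=11, slack=8)
Line 2: ['mountain', 'wilderness'] (min_width=19, slack=0)
Line 3: ['universe', 'architect'] (min_width=18, slack=1)
Line 4: ['pencil', 'good', 'tower'] (min_width=17, slack=2)
Line 5: ['at', 'grass', 'structure'] (min_width=18, slack=1)
Line 6: ['ocean', 'bed', 'two', 'metal'] (min_width=19, slack=0)
Line 7: ['magnetic', 'voice', 'cold'] (min_width=19, slack=0)
Line 8: ['why', 'absolute'] (min_width=12, slack=7)
Total lines: 8

Answer: 8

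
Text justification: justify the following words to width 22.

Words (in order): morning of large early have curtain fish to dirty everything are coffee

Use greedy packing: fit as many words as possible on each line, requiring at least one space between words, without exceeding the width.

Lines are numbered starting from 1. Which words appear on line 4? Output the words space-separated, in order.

Answer: coffee

Derivation:
Line 1: ['morning', 'of', 'large', 'early'] (min_width=22, slack=0)
Line 2: ['have', 'curtain', 'fish', 'to'] (min_width=20, slack=2)
Line 3: ['dirty', 'everything', 'are'] (min_width=20, slack=2)
Line 4: ['coffee'] (min_width=6, slack=16)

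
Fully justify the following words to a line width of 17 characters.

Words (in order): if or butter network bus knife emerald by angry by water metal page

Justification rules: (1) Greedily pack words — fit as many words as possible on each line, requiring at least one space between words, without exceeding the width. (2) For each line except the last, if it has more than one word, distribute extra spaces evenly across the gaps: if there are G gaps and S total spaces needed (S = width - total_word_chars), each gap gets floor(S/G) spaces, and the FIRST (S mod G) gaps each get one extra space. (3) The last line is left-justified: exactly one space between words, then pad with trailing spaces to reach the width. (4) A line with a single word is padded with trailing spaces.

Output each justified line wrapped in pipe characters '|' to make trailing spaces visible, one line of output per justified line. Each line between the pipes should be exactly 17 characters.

Line 1: ['if', 'or', 'butter'] (min_width=12, slack=5)
Line 2: ['network', 'bus', 'knife'] (min_width=17, slack=0)
Line 3: ['emerald', 'by', 'angry'] (min_width=16, slack=1)
Line 4: ['by', 'water', 'metal'] (min_width=14, slack=3)
Line 5: ['page'] (min_width=4, slack=13)

Answer: |if    or   butter|
|network bus knife|
|emerald  by angry|
|by   water  metal|
|page             |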